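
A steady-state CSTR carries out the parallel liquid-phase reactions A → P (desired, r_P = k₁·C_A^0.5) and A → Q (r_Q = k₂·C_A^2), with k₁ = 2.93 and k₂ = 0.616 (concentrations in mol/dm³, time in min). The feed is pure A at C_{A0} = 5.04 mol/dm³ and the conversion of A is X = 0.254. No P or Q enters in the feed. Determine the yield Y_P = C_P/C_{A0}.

0.100

Exit C_A = C_{A0}(1−X) = 5.04×0.746 = 3.760 mol/dm³.
In a CSTR the entire volume is at exit conditions, so r_P = 2.93×3.760^0.5 = 5.681 and r_Q = 0.616×3.760^2 = 8.708.
Fraction of consumed A going to P: r_P/(r_P+r_Q) = 0.3948.
C_P = 0.3948·C_{A0}·X = 0.3948×5.04×0.254 = 0.505 mol/dm³; Y_P = C_P/C_{A0} = 0.100.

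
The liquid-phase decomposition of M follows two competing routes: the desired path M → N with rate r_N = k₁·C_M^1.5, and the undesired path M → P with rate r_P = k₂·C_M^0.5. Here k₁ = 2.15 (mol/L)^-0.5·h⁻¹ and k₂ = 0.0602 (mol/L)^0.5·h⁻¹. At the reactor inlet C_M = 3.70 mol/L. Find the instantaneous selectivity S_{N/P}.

S_{N/P} = r_N/r_P = (k₁·C_M^1.5)/(k₂·C_M^0.5) = (k₁/k₂)·C_M.
= (2.15×3.700^1.5) / (0.0602×3.700^0.5) = 15.30/0.1158 = 132.

132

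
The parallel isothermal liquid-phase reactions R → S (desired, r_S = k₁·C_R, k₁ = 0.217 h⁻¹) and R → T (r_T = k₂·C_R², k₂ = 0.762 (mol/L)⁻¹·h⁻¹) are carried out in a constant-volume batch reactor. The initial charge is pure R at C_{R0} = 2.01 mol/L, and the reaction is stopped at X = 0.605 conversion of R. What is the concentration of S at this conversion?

C_R = C_{R0}(1−X) = 0.7939 mol/L.
Along a PFR/batch, dC_S/dC_R = −r_S/(r_S+r_T) = −k₁/(k₁+k₂·C_R).
Integrating from C_{R0} to C_R: C_S = (0.217/0.762)·ln[(0.217+0.762·2.01)/(0.217+0.762·0.794)] = 0.2848·ln(1.749/0.8220) = 0.2150 mol/L.

0.215 mol/L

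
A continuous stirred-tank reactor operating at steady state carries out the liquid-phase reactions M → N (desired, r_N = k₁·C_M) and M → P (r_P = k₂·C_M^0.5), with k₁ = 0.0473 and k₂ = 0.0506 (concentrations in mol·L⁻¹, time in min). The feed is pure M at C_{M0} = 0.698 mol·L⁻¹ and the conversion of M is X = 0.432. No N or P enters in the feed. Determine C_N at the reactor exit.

Exit C_M = C_{M0}(1−X) = 0.698×0.568 = 0.3965 mol·L⁻¹.
A CSTR operates uniformly at the exit composition, giving r_N = 0.01875 and r_P = 0.03186 (each k·C_M^n at C_M = 0.3965).
Fraction of consumed M going to N: r_N/(r_N+r_P) = 0.3705.
C_N = 0.3705·C_{M0}·X = 0.3705×0.698×0.432 = 0.112 mol·L⁻¹.

0.112 mol·L⁻¹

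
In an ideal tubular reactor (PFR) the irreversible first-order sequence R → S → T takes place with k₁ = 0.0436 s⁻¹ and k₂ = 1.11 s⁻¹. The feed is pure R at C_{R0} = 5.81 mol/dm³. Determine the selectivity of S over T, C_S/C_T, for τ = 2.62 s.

For first-order series with pure R initially, C_S(τ) = k₁C_{R0}/(k₂−k₁)·(e^(−k₁τ) − e^(−k₂τ)).
e^(−k₁τ) = e^(−0.0436×2.62) = e^(−0.1142) = 0.8921; e^(−k₂τ) = e^(−2.908) = 0.05457.
C_S = 0.0436×5.81/(1.11−0.0436) × (0.8921−0.05457) = 0.2375×0.8375 = 0.1989 mol/dm³.
C_R = C_{R0}e^(−k₁τ) = 5.183 mol/dm³, so C_T = C_{R0}−C_R−C_S = 0.4282 mol/dm³; C_S/C_T = 0.465.

0.465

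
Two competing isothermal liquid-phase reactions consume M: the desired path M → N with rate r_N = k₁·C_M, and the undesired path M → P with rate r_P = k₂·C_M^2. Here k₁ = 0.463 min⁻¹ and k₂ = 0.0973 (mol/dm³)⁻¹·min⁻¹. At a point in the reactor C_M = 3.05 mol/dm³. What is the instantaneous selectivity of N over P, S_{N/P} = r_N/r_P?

S_{N/P} = r_N/r_P = (k₁·C_M)/(k₂·C_M^2) = (k₁/k₂)·C_M⁻¹.
= (0.463×3.050) / (0.0973×3.050^2) = 1.412/0.9051 = 1.56.
The undesired path is higher order in M, so low C_M (CSTR or dilute feed) favours N.

1.56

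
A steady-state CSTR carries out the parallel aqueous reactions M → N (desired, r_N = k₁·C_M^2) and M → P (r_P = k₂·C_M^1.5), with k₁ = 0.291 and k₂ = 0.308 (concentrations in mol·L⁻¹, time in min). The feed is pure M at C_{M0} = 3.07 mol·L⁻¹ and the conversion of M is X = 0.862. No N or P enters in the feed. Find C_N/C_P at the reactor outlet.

0.615

Exit C_M = C_{M0}(1−X) = 3.07×0.138 = 0.4237 mol·L⁻¹.
A CSTR operates uniformly at the exit composition, giving r_N = 0.05223 and r_P = 0.08493 (each k·C_M^n at C_M = 0.4237).
Overall selectivity = C_N/C_P = r_Nτ/(r_Pτ) = r_N/r_P = 0.615.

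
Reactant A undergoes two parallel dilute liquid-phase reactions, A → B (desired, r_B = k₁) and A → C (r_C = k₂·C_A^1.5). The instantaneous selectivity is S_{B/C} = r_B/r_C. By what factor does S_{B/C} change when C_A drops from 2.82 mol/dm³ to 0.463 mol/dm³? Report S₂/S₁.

S_{B/C} = (k₁/k₂)·C_A^-1.5, so S₂/S₁ = (C_{A,2}/C_{A,1})^-1.5.
= (0.463/2.82)^(-1.5) = (0.1642)^(-1.5) = 15.0.
Selectivity toward B rises as C_A falls — low-concentration operation is favoured.

15.0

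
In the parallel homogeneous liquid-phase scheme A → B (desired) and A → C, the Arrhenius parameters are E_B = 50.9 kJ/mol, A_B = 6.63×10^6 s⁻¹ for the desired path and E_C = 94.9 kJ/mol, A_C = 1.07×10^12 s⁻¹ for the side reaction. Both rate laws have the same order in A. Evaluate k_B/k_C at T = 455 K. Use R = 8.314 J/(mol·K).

0.698

Since both paths have the same order in A, the concentration cancels and S_{B/C} = k_B/k_C = (A_B/A_C)·exp[(E_C−E_B)/(RT)].
(E_C−E_B)/(RT) = (94.9−50.9)×10³/(8.314×455) = 44000/3783 = 11.63.
k_B/k_C = (6.63×10^6/1.07×10^12)·exp(11.63) = 6.196×10^-6 × 1.126×10^5 = 0.698.
Since E_B < E_C, lowering the temperature improves selectivity toward B.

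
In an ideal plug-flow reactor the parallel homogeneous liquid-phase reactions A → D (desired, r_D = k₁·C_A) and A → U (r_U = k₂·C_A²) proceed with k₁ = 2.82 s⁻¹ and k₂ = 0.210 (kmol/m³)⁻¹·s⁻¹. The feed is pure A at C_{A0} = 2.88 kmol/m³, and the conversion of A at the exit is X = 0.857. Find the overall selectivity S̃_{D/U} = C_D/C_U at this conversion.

C_A = C_{A0}(1−X) = 0.4118 kmol/m³.
Along a PFR/batch, dC_D/dC_A = −r_D/(r_D+r_U) = −k₁/(k₁+k₂·C_A).
Integrating from C_{A0} to C_A: C_D = (2.82/0.210)·ln[(2.82+0.210·2.88)/(2.82+0.210·0.412)] = 13.43·ln(3.425/2.906) = 2.204 kmol/m³.
C_U = (C_{A0}−C_A)−C_D = 0.2646 kmol/m³; S̃_{D/U} = 2.204/0.2646 = 8.33.

8.33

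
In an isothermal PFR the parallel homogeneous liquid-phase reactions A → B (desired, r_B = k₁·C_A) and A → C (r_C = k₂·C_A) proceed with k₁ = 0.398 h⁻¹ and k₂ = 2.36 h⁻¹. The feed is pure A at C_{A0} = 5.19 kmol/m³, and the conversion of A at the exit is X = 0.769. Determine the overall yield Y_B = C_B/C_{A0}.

0.111

C_A = C_{A0}(1−X) = 1.199 kmol/m³.
Both paths are first order in A, so the instantaneous fraction to B is constant: dC_B/d(−C_A) = k₁/(k₁+k₂) = 0.1443.
C_B = 0.1443·(C_{A0}−C_A) = 0.1443×3.991 = 0.576 kmol/m³.
Y_B = C_B/C_{A0} = 0.5759/5.19 = 0.111.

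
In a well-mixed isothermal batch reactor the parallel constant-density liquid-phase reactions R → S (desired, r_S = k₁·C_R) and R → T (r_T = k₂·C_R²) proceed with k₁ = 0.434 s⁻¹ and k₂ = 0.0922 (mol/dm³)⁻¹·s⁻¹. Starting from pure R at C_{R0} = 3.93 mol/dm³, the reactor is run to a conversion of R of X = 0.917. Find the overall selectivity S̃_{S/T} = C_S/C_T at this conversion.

C_R = C_{R0}(1−X) = 0.3262 mol/dm³.
Along a PFR/batch, dC_S/dC_R = −r_S/(r_S+r_T) = −k₁/(k₁+k₂·C_R).
Integrating from C_{R0} to C_R: C_S = (0.434/0.0922)·ln[(0.434+0.0922·3.93)/(0.434+0.0922·0.326)] = 4.707·ln(0.7963/0.4641) = 2.542 mol/dm³.
C_T = (C_{R0}−C_R)−C_S = 1.062 mol/dm³; S̃_{S/T} = 2.542/1.062 = 2.39.

2.39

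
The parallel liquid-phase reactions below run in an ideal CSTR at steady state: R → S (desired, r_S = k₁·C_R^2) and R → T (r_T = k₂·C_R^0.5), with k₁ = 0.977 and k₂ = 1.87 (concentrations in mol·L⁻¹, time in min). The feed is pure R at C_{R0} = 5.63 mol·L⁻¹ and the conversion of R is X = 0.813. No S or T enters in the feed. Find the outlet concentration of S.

Exit C_R = C_{R0}(1−X) = 5.63×0.187 = 1.053 mol·L⁻¹.
In a CSTR the entire volume is at exit conditions, so r_S = 0.977×1.053^2 = 1.083 and r_T = 1.87×1.053^0.5 = 1.919.
Fraction of consumed R going to S: r_S/(r_S+r_T) = 0.3608.
C_S = 0.3608·C_{R0}·X = 0.3608×5.63×0.813 = 1.65 mol·L⁻¹.

1.65 mol·L⁻¹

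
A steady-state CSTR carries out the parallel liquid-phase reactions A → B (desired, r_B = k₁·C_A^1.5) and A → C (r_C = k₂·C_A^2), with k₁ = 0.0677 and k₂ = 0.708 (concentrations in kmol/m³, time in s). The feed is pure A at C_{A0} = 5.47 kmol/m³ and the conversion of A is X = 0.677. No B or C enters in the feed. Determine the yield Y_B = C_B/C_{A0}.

0.0454

Exit C_A = C_{A0}(1−X) = 5.47×0.323 = 1.767 kmol/m³.
Rates in a CSTR are evaluated at the outlet concentration: r_B = 0.0677×1.767^1.5 = 0.1590, r_C = 0.708×1.767^2 = 2.210.
Fraction of consumed A going to B: r_B/(r_B+r_C) = 0.06711.
C_B = 0.06711·C_{A0}·X = 0.06711×5.47×0.677 = 0.249 kmol/m³; Y_B = C_B/C_{A0} = 0.0454.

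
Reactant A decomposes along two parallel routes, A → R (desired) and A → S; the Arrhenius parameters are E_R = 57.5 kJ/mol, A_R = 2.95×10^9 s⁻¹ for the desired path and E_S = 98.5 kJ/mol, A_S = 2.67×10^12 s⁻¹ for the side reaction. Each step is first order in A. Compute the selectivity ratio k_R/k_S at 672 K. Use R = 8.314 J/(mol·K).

1.70

k_R/k_S = (A_R/A_S)·exp[−(E_R−E_S)/(RT)] = (A_R/A_S)·exp[(E_S−E_R)/(RT)].
(E_S−E_R)/(RT) = (98.5−57.5)×10³/(8.314×672) = 41000/5587 = 7.338.
k_R/k_S = (2.95×10^9/2.67×10^12)·exp(7.338) = 0.001105 × 1538 = 1.70.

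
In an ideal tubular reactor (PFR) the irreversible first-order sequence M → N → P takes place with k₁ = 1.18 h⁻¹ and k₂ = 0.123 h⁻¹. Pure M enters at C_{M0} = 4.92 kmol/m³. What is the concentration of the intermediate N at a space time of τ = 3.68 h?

3.42 kmol/m³

For first-order series with pure M initially, C_N(τ) = k₁C_{M0}/(k₂−k₁)·(e^(−k₁τ) − e^(−k₂τ)).
e^(−k₁τ) = e^(−1.18×3.68) = e^(−4.342) = 0.01301; e^(−k₂τ) = e^(−0.4526) = 0.6359.
C_N = 1.18×4.92/(0.123−1.18) × (0.01301−0.6359) = (-5.493)×(-0.6229) = 3.422 kmol/m³.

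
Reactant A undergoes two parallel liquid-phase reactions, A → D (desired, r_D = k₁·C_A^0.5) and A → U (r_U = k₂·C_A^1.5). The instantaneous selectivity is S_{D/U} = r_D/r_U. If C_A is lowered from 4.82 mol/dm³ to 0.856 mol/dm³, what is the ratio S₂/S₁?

S_{D/U} = (k₁/k₂)·C_A⁻¹, so S₂/S₁ = (C_{A,2}/C_{A,1})⁻¹.
= 4.82/0.856 = 5.63.
Selectivity toward D rises as C_A falls — low-concentration operation is favoured.

5.63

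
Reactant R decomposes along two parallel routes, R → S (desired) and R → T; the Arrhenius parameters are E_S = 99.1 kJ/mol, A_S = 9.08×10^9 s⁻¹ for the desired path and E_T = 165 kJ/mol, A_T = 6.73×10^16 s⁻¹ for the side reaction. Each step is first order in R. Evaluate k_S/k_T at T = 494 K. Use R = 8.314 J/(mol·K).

k_S/k_T = (A_S/A_T)·exp[−(E_S−E_T)/(RT)] = (A_S/A_T)·exp[(E_T−E_S)/(RT)].
(E_T−E_S)/(RT) = (165−99.1)×10³/(8.314×494) = 65900/4107 = 16.05.
k_S/k_T = (9.08×10^9/6.73×10^16)·exp(16.05) = 1.349×10^-7 × 9.298×10^6 = 1.25.
Since E_S < E_T, lowering the temperature improves selectivity toward S.

1.25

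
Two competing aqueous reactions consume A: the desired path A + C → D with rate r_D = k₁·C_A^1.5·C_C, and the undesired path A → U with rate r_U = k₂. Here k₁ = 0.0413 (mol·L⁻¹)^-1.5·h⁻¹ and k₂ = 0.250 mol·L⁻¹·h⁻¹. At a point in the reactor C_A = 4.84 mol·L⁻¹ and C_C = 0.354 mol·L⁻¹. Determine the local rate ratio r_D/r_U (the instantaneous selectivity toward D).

S_{D/U} = r_D/r_U = (k₁·C_A^1.5·C_C)/(k₂) = (k₁/k₂)·C_A^1.5·C_C.
= (0.0413×4.840^1.5×0.3540) / (0.250) = 0.1557/0.2500 = 0.623.
Since the desired path is higher order in A, keeping C_A high (PFR or concentrated feed) favours D.

0.623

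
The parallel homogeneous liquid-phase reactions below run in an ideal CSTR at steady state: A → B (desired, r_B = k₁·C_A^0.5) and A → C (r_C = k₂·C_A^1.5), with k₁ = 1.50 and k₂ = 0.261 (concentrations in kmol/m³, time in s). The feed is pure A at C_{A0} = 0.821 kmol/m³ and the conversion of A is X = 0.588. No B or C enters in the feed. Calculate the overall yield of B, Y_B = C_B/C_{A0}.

0.555

Exit C_A = C_{A0}(1−X) = 0.821×0.412 = 0.3383 kmol/m³.
In a CSTR the entire volume is at exit conditions, so r_B = 1.50×0.3383^0.5 = 0.8724 and r_C = 0.261×0.3383^1.5 = 0.05135.
Fraction of consumed A going to B: r_B/(r_B+r_C) = 0.9444.
C_B = 0.9444·C_{A0}·X = 0.9444×0.821×0.588 = 0.456 kmol/m³; Y_B = C_B/C_{A0} = 0.555.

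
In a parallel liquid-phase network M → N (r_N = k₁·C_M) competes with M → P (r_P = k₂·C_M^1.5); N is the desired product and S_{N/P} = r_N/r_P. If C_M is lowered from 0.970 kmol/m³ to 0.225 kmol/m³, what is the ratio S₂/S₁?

2.08

S_{N/P} = (k₁/k₂)·C_M^-0.5, so S₂/S₁ = (C_{M,2}/C_{M,1})^-0.5.
= (0.225/0.970)^(-0.5) = (0.2320)^(-0.5) = 2.08.
Selectivity toward N rises as C_M falls — low-concentration operation is favoured.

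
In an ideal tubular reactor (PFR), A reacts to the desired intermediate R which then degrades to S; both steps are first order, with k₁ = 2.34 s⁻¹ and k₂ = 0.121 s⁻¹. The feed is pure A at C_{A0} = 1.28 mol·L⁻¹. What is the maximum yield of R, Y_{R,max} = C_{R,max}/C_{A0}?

At the optimum, C_{R,max}/C_{A0} = (k₁/k₂)^[k₂/(k₂−k₁)].
= (2.34/0.121)^(0.121/(0.121−2.34)) = (19.34)^(-0.05453) = 0.8508.

0.851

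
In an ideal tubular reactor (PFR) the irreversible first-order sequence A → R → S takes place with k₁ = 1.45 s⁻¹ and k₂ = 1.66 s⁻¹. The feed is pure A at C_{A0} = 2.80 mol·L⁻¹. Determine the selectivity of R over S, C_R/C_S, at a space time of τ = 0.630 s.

1.34

Solving the coupled first-order balances gives C_R(τ) = [k₁/(k₂−k₁)]·C_{A0}·(e^(−k₁τ) − e^(−k₂τ)).
e^(−k₁τ) = e^(−1.45×0.630) = e^(−0.9135) = 0.4011; e^(−k₂τ) = e^(−1.046) = 0.3514.
C_R = 1.45×2.80/(1.66−1.45) × (0.4011−0.3514) = 19.33×0.04971 = 0.9610 mol·L⁻¹.
C_A = C_{A0}e^(−k₁τ) = 1.123 mol·L⁻¹, so C_S = C_{A0}−C_A−C_R = 0.7159 mol·L⁻¹; C_R/C_S = 1.34.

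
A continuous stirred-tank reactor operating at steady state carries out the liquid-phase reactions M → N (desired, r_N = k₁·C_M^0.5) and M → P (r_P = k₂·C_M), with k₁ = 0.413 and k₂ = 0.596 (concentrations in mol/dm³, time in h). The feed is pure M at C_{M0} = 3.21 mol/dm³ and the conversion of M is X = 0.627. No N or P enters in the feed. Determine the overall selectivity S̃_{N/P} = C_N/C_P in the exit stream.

Exit C_M = C_{M0}(1−X) = 3.21×0.373 = 1.197 mol/dm³.
A CSTR operates uniformly at the exit composition, giving r_N = 0.4519 and r_P = 0.7136 (each k·C_M^n at C_M = 1.197).
Overall selectivity = C_N/C_P = r_Nτ/(r_Pτ) = r_N/r_P = 0.633.

0.633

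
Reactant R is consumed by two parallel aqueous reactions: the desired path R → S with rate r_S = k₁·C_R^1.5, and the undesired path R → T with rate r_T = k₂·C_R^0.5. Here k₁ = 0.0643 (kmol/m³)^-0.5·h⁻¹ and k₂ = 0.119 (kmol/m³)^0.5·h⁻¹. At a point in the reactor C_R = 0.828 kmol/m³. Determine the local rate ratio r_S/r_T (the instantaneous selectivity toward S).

S_{S/T} = r_S/r_T = (k₁·C_R^1.5)/(k₂·C_R^0.5) = (k₁/k₂)·C_R.
= (0.0643×0.8280^1.5) / (0.119×0.8280^0.5) = 0.04845/0.1083 = 0.447.
Since the desired path is higher order in R, keeping C_R high (PFR or concentrated feed) favours S.

0.447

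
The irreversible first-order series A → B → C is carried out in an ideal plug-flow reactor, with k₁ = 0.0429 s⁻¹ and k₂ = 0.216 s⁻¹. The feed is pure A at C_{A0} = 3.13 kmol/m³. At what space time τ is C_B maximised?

The intermediate peaks when r₁ = r₂, i.e. k₁e^(−k₁τ) = k₂e^(−k₂τ), giving τ_opt = ln(k₂/k₁)/(k₂−k₁).
= ln(0.216/0.0429)/(0.216−0.0429) = ln(5.035)/0.1731 = 1.616/0.1731 = 9.34 s.

9.34 s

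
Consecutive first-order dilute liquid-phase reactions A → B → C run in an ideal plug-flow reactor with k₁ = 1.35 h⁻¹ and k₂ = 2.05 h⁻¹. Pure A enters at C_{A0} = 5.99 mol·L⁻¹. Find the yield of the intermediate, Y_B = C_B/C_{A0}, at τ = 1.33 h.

The intermediate concentration in a first-order A→B→C sequence is C_B = k₁C_{A0}(e^(−k₁τ) − e^(−k₂τ))/(k₂−k₁).
e^(−k₁τ) = e^(−1.35×1.33) = e^(−1.796) = 0.1660; e^(−k₂τ) = e^(−2.726) = 0.06545.
C_B = 1.35×5.99/(2.05−1.35) × (0.1660−0.06545) = 11.55×0.1006 = 1.162 mol·L⁻¹.
Y_B = C_B/C_{A0} = 1.162/5.99 = 0.194.

0.194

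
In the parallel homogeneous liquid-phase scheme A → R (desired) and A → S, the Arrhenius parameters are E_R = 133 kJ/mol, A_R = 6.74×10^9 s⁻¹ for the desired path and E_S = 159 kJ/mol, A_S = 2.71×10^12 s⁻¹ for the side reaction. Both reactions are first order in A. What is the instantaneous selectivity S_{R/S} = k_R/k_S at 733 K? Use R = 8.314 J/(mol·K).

0.177

Since both paths have the same order in A, the concentration cancels and S_{R/S} = k_R/k_S = (A_R/A_S)·exp[(E_S−E_R)/(RT)].
(E_S−E_R)/(RT) = (159−133)×10³/(8.314×733) = 26000/6094 = 4.266.
k_R/k_S = (6.74×10^9/2.71×10^12)·exp(4.266) = 0.002487 × 71.26 = 0.177.
Since E_R < E_S, lowering the temperature improves selectivity toward R.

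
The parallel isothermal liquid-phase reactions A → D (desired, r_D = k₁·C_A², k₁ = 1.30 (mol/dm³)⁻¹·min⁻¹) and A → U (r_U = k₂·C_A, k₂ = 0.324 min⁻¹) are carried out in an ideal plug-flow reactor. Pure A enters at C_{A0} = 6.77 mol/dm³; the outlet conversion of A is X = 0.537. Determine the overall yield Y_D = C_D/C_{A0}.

0.510

C_A = C_{A0}(1−X) = 3.135 mol/dm³.
Along a PFR/batch, dC_U/dC_A = −r_U/(r_D+r_U) = −k₂/(k₂+k₁·C_A).
Integrating from C_{A0} to C_A: C_U = (0.324/1.30)·ln[(0.324+1.30·6.77)/(0.324+1.30·3.13)] = 0.2492·ln(9.125/4.399) = 0.1819 mol/dm³.
Then C_D = (C_{A0}−C_A) − C_U = 3.635 − 0.1819 = 3.454 mol/dm³.
Y_D = C_D/C_{A0} = 3.454/6.77 = 0.510.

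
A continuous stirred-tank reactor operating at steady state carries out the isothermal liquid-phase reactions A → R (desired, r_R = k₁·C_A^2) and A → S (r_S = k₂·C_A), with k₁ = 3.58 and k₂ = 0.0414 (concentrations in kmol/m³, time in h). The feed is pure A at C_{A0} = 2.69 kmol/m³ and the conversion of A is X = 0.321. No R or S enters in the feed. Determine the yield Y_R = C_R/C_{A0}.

0.319

Exit C_A = C_{A0}(1−X) = 2.69×0.679 = 1.827 kmol/m³.
Rates in a CSTR are evaluated at the outlet concentration: r_R = 3.58×1.827^2 = 11.94, r_S = 0.0414×1.827 = 0.07562.
Fraction of consumed A going to R: r_R/(r_R+r_S) = 0.9937.
C_R = 0.9937·C_{A0}·X = 0.9937×2.69×0.321 = 0.858 kmol/m³; Y_R = C_R/C_{A0} = 0.319.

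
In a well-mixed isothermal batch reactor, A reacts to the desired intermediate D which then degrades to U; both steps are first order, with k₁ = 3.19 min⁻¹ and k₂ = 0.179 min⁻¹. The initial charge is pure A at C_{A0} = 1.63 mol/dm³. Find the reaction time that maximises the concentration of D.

For first-order series the maximum of C_D occurs at t_opt = ln(k₂/k₁)/(k₂−k₁).
= ln(0.179/3.19)/(0.179−3.19) = ln(0.05611)/-3.011 = -2.880/-3.011 = 0.957 min.

0.957 min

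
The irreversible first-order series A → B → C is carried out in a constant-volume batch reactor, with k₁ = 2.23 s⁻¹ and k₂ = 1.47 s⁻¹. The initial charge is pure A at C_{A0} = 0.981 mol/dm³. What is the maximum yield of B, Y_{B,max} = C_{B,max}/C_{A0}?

For a first-order series the maximum intermediate yield is C_{B,max}/C_{A0} = (k₁/k₂)^[k₂/(k₂−k₁)].
= (2.23/1.47)^(1.47/(1.47−2.23)) = (1.517)^(-1.934) = 0.4466.

0.447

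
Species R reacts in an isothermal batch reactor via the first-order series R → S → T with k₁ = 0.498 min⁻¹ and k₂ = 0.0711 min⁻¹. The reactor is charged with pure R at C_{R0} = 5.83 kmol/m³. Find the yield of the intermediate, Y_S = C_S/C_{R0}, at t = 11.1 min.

0.525

The intermediate concentration in a first-order A→B→C sequence is C_S = k₁C_{R0}(e^(−k₁t) − e^(−k₂t))/(k₂−k₁).
e^(−k₁t) = e^(−0.498×11.1) = e^(−5.528) = 0.003975; e^(−k₂t) = e^(−0.7892) = 0.4542.
C_S = 0.498×5.83/(0.0711−0.498) × (0.003975−0.4542) = (-6.801)×(-0.4502) = 3.062 kmol/m³.
Y_S = C_S/C_{R0} = 3.062/5.83 = 0.525.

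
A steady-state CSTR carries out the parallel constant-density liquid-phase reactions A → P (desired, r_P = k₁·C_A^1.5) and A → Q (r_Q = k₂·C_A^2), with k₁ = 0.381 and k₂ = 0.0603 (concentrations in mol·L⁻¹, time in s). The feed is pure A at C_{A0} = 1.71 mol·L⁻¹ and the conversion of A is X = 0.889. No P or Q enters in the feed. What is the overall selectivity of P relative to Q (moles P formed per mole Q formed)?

14.5

Exit C_A = C_{A0}(1−X) = 1.71×0.111 = 0.1898 mol·L⁻¹.
Rates in a CSTR are evaluated at the outlet concentration: r_P = 0.381×0.1898^1.5 = 0.03151, r_Q = 0.0603×0.1898^2 = 0.002172.
Overall selectivity = C_P/C_Q = r_Pτ/(r_Qτ) = r_P/r_Q = 14.5.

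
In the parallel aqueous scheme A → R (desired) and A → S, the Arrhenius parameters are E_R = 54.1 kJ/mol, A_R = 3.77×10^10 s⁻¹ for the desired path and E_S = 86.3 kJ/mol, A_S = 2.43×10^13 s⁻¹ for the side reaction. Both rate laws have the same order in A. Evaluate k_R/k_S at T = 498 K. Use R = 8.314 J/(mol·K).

3.70

With equal orders, S_{R/S} = k_R/k_S = (A_R/A_S)·exp[(E_S−E_R)/(RT)].
(E_S−E_R)/(RT) = (86.3−54.1)×10³/(8.314×498) = 32200/4140 = 7.777.
k_R/k_S = (3.77×10^10/2.43×10^13)·exp(7.777) = 0.001551 × 2385 = 3.70.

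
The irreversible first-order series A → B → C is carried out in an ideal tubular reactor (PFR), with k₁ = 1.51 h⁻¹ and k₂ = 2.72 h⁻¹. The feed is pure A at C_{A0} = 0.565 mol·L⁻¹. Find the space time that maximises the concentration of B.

The intermediate peaks when r₁ = r₂, i.e. k₁e^(−k₁τ) = k₂e^(−k₂τ), giving τ_opt = ln(k₂/k₁)/(k₂−k₁).
= ln(2.72/1.51)/(2.72−1.51) = ln(1.801)/1.210 = 0.5885/1.210 = 0.486 h.

0.486 h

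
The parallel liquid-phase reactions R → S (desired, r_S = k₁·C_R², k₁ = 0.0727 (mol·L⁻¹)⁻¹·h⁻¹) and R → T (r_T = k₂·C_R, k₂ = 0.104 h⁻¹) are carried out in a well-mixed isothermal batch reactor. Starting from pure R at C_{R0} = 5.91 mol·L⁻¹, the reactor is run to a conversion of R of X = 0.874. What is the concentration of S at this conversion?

C_R = C_{R0}(1−X) = 0.7447 mol·L⁻¹.
Along a PFR/batch, dC_T/dC_R = −r_T/(r_S+r_T) = −k₂/(k₂+k₁·C_R).
Integrating from C_{R0} to C_R: C_T = (0.104/0.0727)·ln[(0.104+0.0727·5.91)/(0.104+0.0727·0.745)] = 1.431·ln(0.5337/0.1581) = 1.740 mol·L⁻¹.
Then C_S = (C_{R0}−C_R) − C_T = 5.165 − 1.740 = 3.425 mol·L⁻¹.

3.43 mol·L⁻¹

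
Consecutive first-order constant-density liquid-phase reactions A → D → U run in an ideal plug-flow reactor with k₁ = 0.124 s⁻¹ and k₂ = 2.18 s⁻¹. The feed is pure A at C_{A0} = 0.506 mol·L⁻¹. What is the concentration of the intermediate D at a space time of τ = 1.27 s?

0.0242 mol·L⁻¹

For first-order series with pure A initially, C_D(τ) = k₁C_{A0}/(k₂−k₁)·(e^(−k₁τ) − e^(−k₂τ)).
e^(−k₁τ) = e^(−0.124×1.27) = e^(−0.1575) = 0.8543; e^(−k₂τ) = e^(−2.769) = 0.06275.
C_D = 0.124×0.506/(2.18−0.124) × (0.8543−0.06275) = 0.03052×0.7915 = 0.02416 mol·L⁻¹.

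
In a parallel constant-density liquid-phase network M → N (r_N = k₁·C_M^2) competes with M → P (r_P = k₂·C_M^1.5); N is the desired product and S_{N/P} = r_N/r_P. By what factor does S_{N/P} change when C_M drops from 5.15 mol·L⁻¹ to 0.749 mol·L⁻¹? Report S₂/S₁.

S_{N/P} = (k₁/k₂)·C_M^0.5, so S₂/S₁ = (C_{M,2}/C_{M,1})^0.5.
= (0.749/5.15)^0.5 = (0.1454)^0.5 = 0.381.
Selectivity toward N falls as C_M falls — high-concentration operation is favoured.

0.381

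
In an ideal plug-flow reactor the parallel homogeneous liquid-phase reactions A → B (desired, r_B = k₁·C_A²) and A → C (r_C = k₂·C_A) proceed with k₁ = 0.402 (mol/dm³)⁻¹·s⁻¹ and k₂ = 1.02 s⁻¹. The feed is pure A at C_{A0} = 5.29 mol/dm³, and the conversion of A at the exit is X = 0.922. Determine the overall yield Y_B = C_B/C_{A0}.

C_A = C_{A0}(1−X) = 0.4126 mol/dm³.
Along a PFR/batch, dC_C/dC_A = −r_C/(r_B+r_C) = −k₂/(k₂+k₁·C_A).
Integrating from C_{A0} to C_A: C_C = (1.02/0.402)·ln[(1.02+0.402·5.29)/(1.02+0.402·0.413)] = 2.537·ln(3.147/1.186) = 2.476 mol/dm³.
Then C_B = (C_{A0}−C_A) − C_C = 4.877 − 2.476 = 2.401 mol/dm³.
Y_B = C_B/C_{A0} = 2.401/5.29 = 0.454.

0.454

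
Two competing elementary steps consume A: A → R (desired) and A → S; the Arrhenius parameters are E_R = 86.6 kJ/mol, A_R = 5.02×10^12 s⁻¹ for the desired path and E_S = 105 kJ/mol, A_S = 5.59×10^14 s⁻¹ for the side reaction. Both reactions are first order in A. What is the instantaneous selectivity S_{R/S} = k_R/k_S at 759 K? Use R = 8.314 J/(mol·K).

With equal orders, S_{R/S} = k_R/k_S = (A_R/A_S)·exp[(E_S−E_R)/(RT)].
(E_S−E_R)/(RT) = (105−86.6)×10³/(8.314×759) = 18400/6310 = 2.916.
k_R/k_S = (5.02×10^12/5.59×10^14)·exp(2.916) = 0.008980 × 18.46 = 0.166.
Since E_R < E_S, lowering the temperature improves selectivity toward R.

0.166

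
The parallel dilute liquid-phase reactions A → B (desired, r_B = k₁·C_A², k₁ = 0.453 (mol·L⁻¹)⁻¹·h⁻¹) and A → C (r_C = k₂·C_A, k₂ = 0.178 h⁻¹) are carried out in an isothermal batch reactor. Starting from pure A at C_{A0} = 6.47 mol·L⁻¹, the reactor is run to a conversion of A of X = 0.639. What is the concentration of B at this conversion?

C_A = C_{A0}(1−X) = 2.336 mol·L⁻¹.
Along a PFR/batch, dC_C/dC_A = −r_C/(r_B+r_C) = −k₂/(k₂+k₁·C_A).
Integrating from C_{A0} to C_A: C_C = (0.178/0.453)·ln[(0.178+0.453·6.47)/(0.178+0.453·2.34)] = 0.3929·ln(3.109/1.236) = 0.3624 mol·L⁻¹.
Then C_B = (C_{A0}−C_A) − C_C = 4.134 − 0.3624 = 3.772 mol·L⁻¹.

3.77 mol·L⁻¹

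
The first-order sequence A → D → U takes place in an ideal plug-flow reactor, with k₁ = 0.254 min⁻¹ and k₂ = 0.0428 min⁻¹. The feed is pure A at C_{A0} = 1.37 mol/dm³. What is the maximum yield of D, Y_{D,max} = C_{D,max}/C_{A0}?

0.697

For a first-order series the maximum intermediate yield is C_{D,max}/C_{A0} = (k₁/k₂)^[k₂/(k₂−k₁)].
= (0.254/0.0428)^(0.0428/(0.0428−0.254)) = (5.935)^(-0.2027) = 0.6971.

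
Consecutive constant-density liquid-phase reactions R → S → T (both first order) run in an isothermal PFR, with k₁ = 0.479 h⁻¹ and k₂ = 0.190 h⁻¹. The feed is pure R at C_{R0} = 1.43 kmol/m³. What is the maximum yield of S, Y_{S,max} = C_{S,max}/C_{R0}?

0.544

At the optimum, C_{S,max}/C_{R0} = (k₁/k₂)^[k₂/(k₂−k₁)].
= (0.479/0.190)^(0.190/(0.190−0.479)) = (2.521)^(-0.6574) = 0.5445.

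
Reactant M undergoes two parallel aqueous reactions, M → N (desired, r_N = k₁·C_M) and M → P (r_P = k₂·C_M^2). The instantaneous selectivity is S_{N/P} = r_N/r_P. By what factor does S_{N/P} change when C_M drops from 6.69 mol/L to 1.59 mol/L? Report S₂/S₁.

4.21

S_{N/P} = (k₁/k₂)·C_M⁻¹, so S₂/S₁ = (C_{M,2}/C_{M,1})⁻¹.
= 6.69/1.59 = 4.21.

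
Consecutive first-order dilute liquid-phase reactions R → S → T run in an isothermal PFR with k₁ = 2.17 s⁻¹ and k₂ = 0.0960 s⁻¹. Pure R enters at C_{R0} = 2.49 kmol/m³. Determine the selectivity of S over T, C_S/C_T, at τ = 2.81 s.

3.96

Solving the coupled first-order balances gives C_S(τ) = [k₁/(k₂−k₁)]·C_{R0}·(e^(−k₁τ) − e^(−k₂τ)).
e^(−k₁τ) = e^(−2.17×2.81) = e^(−6.098) = 0.002248; e^(−k₂τ) = e^(−0.2698) = 0.7636.
C_S = 2.17×2.49/(0.0960−2.17) × (0.002248−0.7636) = (-2.605)×(-0.7613) = 1.983 kmol/m³.
C_R = C_{R0}e^(−k₁τ) = 0.005598 kmol/m³, so C_T = C_{R0}−C_R−C_S = 0.5010 kmol/m³; C_S/C_T = 3.96.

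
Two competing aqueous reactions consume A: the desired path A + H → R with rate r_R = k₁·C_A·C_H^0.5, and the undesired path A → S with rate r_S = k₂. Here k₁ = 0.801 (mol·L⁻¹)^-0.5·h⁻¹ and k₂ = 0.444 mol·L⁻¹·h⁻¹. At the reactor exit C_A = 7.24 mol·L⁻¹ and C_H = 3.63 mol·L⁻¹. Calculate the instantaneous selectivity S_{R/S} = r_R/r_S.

24.9

S_{R/S} = r_R/r_S = (k₁·C_A·C_H^0.5)/(k₂) = (k₁/k₂)·C_A·C_H^0.5.
= (0.801×7.240×3.630^0.5) / (0.444) = 11.05/0.4440 = 24.9.
Since the desired path is higher order in A, keeping C_A high (PFR or concentrated feed) favours R.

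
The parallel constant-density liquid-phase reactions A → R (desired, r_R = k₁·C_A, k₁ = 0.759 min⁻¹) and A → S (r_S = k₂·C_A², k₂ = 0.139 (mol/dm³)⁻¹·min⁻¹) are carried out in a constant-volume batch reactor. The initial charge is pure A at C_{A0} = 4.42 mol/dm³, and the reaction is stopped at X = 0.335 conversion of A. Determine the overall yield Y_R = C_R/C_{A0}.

C_A = C_{A0}(1−X) = 2.939 mol/dm³.
Along a PFR/batch, dC_R/dC_A = −r_R/(r_R+r_S) = −k₁/(k₁+k₂·C_A).
Integrating from C_{A0} to C_A: C_R = (0.759/0.139)·ln[(0.759+0.139·4.42)/(0.759+0.139·2.94)] = 5.460·ln(1.373/1.168) = 0.8865 mol/dm³.
Y_R = C_R/C_{A0} = 0.8865/4.42 = 0.201.

0.201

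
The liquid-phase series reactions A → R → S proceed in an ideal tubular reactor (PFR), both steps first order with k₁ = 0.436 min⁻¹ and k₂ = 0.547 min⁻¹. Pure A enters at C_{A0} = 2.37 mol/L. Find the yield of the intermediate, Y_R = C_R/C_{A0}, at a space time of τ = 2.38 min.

Solving the coupled first-order balances gives C_R(τ) = [k₁/(k₂−k₁)]·C_{A0}·(e^(−k₁τ) − e^(−k₂τ)).
e^(−k₁τ) = e^(−0.436×2.38) = e^(−1.038) = 0.3543; e^(−k₂τ) = e^(−1.302) = 0.2720.
C_R = 0.436×2.37/(0.547−0.436) × (0.3543−0.2720) = 9.309×0.08225 = 0.7657 mol/L.
Y_R = C_R/C_{A0} = 0.7657/2.37 = 0.323.

0.323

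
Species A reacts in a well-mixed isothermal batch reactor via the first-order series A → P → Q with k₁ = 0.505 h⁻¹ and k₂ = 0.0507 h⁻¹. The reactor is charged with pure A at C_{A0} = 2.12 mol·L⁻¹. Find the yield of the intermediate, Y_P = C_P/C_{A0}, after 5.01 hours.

0.774

Solving the coupled first-order balances gives C_P(t) = [k₁/(k₂−k₁)]·C_{A0}·(e^(−k₁t) − e^(−k₂t)).
e^(−k₁t) = e^(−0.505×5.01) = e^(−2.530) = 0.07966; e^(−k₂t) = e^(−0.2540) = 0.7757.
C_P = 0.505×2.12/(0.0507−0.505) × (0.07966−0.7757) = (-2.357)×(-0.6960) = 1.640 mol·L⁻¹.
Y_P = C_P/C_{A0} = 1.640/2.12 = 0.774.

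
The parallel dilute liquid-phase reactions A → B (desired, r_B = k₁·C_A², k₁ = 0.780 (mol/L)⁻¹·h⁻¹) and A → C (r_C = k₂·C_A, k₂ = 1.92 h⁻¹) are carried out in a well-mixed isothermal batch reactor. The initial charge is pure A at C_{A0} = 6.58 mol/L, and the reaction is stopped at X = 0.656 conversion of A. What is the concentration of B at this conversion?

2.72 mol/L

C_A = C_{A0}(1−X) = 2.264 mol/L.
Along a PFR/batch, dC_C/dC_A = −r_C/(r_B+r_C) = −k₂/(k₂+k₁·C_A).
Integrating from C_{A0} to C_A: C_C = (1.92/0.780)·ln[(1.92+0.780·6.58)/(1.92+0.780·2.26)] = 2.462·ln(7.052/3.686) = 1.597 mol/L.
Then C_B = (C_{A0}−C_A) − C_C = 4.316 − 1.597 = 2.719 mol/L.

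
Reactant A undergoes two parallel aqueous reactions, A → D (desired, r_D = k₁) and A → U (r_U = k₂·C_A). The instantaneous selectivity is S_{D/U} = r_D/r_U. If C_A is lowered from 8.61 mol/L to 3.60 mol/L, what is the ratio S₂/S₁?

S_{D/U} = (k₁/k₂)·C_A⁻¹, so S₂/S₁ = (C_{A,2}/C_{A,1})⁻¹.
= 8.61/3.60 = 2.39.

2.39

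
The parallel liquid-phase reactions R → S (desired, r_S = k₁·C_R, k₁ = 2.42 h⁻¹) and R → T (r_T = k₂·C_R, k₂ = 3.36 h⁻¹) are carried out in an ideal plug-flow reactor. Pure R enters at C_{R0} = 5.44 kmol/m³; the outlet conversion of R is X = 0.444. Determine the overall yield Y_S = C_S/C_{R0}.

0.186

C_R = C_{R0}(1−X) = 3.025 kmol/m³.
Both paths are first order in R, so the instantaneous fraction to S is constant: dC_S/d(−C_R) = k₁/(k₁+k₂) = 0.4187.
C_S = 0.4187·(C_{R0}−C_R) = 0.4187×2.415 = 1.01 kmol/m³.
Y_S = C_S/C_{R0} = 1.011/5.44 = 0.186.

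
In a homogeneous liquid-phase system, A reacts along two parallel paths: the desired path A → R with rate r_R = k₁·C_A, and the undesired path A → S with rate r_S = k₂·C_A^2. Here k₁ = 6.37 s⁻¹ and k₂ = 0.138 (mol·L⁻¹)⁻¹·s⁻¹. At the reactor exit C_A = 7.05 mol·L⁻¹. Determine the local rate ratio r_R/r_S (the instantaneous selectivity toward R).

6.55

S_{R/S} = r_R/r_S = (k₁·C_A)/(k₂·C_A^2) = (k₁/k₂)·C_A⁻¹.
= (6.37×7.050) / (0.138×7.050^2) = 44.91/6.859 = 6.55.
The undesired path is higher order in A, so low C_A (CSTR or dilute feed) favours R.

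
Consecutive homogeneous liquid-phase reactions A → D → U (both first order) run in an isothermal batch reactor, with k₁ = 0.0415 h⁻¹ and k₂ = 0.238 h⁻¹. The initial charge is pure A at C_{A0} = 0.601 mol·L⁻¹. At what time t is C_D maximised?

Setting dC_D/dt = 0 gives t_opt = ln(k₂/k₁)/(k₂−k₁).
= ln(0.238/0.0415)/(0.238−0.0415) = ln(5.735)/0.1965 = 1.747/0.1965 = 8.89 h.

8.89 h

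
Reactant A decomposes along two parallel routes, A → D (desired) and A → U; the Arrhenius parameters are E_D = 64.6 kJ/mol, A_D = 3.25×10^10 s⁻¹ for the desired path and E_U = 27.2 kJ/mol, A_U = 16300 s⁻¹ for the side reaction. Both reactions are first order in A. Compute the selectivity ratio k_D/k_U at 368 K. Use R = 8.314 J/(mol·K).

9.79

With equal orders, S_{D/U} = k_D/k_U = (A_D/A_U)·exp[(E_U−E_D)/(RT)].
(E_U−E_D)/(RT) = (27.2−64.6)×10³/(8.314×368) = -37400/3060 = -12.22.
k_D/k_U = (3.25×10^10/16300)·exp(-12.22) = 1.994×10^6 × 4.911×10^-6 = 9.79.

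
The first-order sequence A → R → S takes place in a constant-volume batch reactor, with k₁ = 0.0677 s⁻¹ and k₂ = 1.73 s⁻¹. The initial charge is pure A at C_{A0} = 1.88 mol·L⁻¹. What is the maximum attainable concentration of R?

At the optimum, C_{R,max}/C_{A0} = (k₁/k₂)^[k₂/(k₂−k₁)].
= (0.0677/1.73)^(1.73/(1.73−0.0677)) = (0.03913)^(1.041) = 0.03429.
C_{R,max} = 0.03429×1.88 = 0.0645 mol·L⁻¹.

0.0645 mol·L⁻¹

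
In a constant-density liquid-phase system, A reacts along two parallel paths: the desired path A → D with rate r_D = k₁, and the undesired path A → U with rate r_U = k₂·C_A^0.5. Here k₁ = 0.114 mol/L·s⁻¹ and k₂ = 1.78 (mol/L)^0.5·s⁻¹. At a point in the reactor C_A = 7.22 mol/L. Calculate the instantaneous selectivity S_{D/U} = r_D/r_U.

0.0238

S_{D/U} = r_D/r_U = (k₁)/(k₂·C_A^0.5) = (k₁/k₂)·C_A^-0.5.
= (0.114) / (1.78×7.220^0.5) = 0.1140/4.783 = 0.0238.
The undesired path is higher order in A, so low C_A (CSTR or dilute feed) favours D.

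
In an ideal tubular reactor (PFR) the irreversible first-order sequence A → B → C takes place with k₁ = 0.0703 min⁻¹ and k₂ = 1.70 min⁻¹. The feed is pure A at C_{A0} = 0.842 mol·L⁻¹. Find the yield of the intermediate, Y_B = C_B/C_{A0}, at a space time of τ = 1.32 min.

0.0347

Solving the coupled first-order balances gives C_B(τ) = [k₁/(k₂−k₁)]·C_{A0}·(e^(−k₁τ) − e^(−k₂τ)).
e^(−k₁τ) = e^(−0.0703×1.32) = e^(−0.09280) = 0.9114; e^(−k₂τ) = e^(−2.244) = 0.1060.
C_B = 0.0703×0.842/(1.70−0.0703) × (0.9114−0.1060) = 0.03632×0.8053 = 0.02925 mol·L⁻¹.
Y_B = C_B/C_{A0} = 0.02925/0.842 = 0.0347.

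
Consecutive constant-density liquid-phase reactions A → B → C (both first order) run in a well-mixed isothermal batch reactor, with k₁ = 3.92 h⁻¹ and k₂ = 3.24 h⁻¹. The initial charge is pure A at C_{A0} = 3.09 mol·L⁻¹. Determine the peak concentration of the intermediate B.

At the optimum, C_{B,max}/C_{A0} = (k₁/k₂)^[k₂/(k₂−k₁)].
= (3.92/3.24)^(3.24/(3.24−3.92)) = (1.210)^(-4.765) = 0.4034.
C_{B,max} = 0.4034×3.09 = 1.25 mol·L⁻¹.

1.25 mol·L⁻¹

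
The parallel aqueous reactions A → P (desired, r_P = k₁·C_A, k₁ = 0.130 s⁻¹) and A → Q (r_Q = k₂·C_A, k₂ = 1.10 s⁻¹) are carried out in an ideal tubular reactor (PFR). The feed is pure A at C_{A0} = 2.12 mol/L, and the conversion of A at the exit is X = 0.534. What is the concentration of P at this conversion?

0.120 mol/L

C_A = C_{A0}(1−X) = 0.9879 mol/L.
Both paths are first order in A, so the instantaneous fraction to P is constant: dC_P/d(−C_A) = k₁/(k₁+k₂) = 0.1057.
C_P = 0.1057·(C_{A0}−C_A) = 0.1057×1.132 = 0.120 mol/L.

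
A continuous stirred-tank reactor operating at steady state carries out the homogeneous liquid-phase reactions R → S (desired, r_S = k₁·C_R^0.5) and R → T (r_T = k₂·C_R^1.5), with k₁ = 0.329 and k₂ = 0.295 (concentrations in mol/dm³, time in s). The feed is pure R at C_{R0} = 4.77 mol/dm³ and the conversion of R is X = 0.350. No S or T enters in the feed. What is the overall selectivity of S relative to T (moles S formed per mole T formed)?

0.360

Exit C_R = C_{R0}(1−X) = 4.77×0.650 = 3.100 mol/dm³.
A CSTR operates uniformly at the exit composition, giving r_S = 0.5793 and r_T = 1.611 (each k·C_R^n at C_R = 3.100).
Overall selectivity = C_S/C_T = r_Sτ/(r_Tτ) = r_S/r_T = 0.360.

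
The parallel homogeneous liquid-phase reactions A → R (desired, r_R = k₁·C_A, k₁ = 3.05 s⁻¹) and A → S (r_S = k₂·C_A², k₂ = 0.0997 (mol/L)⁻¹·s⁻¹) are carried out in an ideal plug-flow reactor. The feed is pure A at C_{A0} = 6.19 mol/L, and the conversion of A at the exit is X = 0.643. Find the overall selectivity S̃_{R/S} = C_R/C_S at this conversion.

7.35

C_A = C_{A0}(1−X) = 2.210 mol/L.
Along a PFR/batch, dC_R/dC_A = −r_R/(r_R+r_S) = −k₁/(k₁+k₂·C_A).
Integrating from C_{A0} to C_A: C_R = (3.05/0.0997)·ln[(3.05+0.0997·6.19)/(3.05+0.0997·2.21)] = 30.59·ln(3.667/3.270) = 3.504 mol/L.
C_S = (C_{A0}−C_A)−C_R = 0.4766 mol/L; S̃_{R/S} = 3.504/0.4766 = 7.35.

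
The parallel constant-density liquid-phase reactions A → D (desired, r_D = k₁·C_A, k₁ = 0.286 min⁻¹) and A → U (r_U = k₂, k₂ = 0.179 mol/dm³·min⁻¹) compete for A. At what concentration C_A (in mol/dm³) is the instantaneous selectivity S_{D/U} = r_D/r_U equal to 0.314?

S_{D/U} = (k₁/k₂)·C_A ⇒ C_A = S·k₂/k₁.
= 0.314×0.179/0.286 = 0.197 mol/dm³.

0.197 mol/dm³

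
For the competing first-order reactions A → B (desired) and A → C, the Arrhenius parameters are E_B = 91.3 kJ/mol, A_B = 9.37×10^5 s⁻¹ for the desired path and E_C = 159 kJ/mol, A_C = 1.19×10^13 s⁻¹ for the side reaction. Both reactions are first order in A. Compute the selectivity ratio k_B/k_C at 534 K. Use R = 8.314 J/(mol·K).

Since both paths have the same order in A, the concentration cancels and S_{B/C} = k_B/k_C = (A_B/A_C)·exp[(E_C−E_B)/(RT)].
(E_C−E_B)/(RT) = (159−91.3)×10³/(8.314×534) = 67700/4440 = 15.25.
k_B/k_C = (9.37×10^5/1.19×10^13)·exp(15.25) = 7.874×10^-8 × 4.193×10^6 = 0.330.

0.330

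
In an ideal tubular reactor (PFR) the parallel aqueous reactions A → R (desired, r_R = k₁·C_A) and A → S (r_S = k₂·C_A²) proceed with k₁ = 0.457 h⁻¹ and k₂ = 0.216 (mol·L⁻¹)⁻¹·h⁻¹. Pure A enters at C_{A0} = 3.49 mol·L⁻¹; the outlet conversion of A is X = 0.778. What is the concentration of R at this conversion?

1.40 mol·L⁻¹

C_A = C_{A0}(1−X) = 0.7748 mol·L⁻¹.
Along a PFR/batch, dC_R/dC_A = −r_R/(r_R+r_S) = −k₁/(k₁+k₂·C_A).
Integrating from C_{A0} to C_A: C_R = (0.457/0.216)·ln[(0.457+0.216·3.49)/(0.457+0.216·0.775)] = 2.116·ln(1.211/0.6244) = 1.401 mol·L⁻¹.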